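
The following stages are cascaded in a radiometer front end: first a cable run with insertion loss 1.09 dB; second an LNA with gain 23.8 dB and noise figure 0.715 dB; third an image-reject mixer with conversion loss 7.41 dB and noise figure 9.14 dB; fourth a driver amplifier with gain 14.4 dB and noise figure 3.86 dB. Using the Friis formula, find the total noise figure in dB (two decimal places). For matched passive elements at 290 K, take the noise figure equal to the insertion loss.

Convert to linear (a loss of L dB is a gain of −L dB): F_i = 10^(NF_i/10), G_i = 10^(G_i,dB/10)
  Stage 1: F_1 = 10^(1.09/10) = 1.285, G_1 = 10^(−1.09/10) = 0.7780
  Stage 2: F_2 = 10^(0.715/10) = 1.179, G_2 = 10^(23.8/10) = 239.9
  Stage 3: F_3 = 10^(9.14/10) = 8.204, G_3 = 10^(−7.41/10) = 0.1816
  Stage 4: F_4 = 10^(3.86/10) = 2.432, G_4 = 10^(14.4/10) = 27.54
Friis cascade:
  F = 1.285 + (1.179 − 1)/0.7780 + (8.204 − 1)/186.6 + (2.432 − 1)/33.88 = 1.596
NF = 10 log₁₀(1.596) = 2.03 dB

2.03 dB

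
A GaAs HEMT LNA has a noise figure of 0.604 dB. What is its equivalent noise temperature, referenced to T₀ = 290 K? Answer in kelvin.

43.3 K

F = 10^(0.604/10) = 1.14921
T_e = (F − 1)·T₀ = (1.14921 − 1) × 290 = 43.3 K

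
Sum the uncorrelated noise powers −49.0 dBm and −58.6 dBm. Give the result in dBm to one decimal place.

Convert to linear, add, convert back:
P₁ = 1.26×10⁻⁸ W, P₂ = 1.38×10⁻⁹ W
P_tot = 1.40×10⁻⁸ W → 10 log₁₀(P_tot / 10⁻³) = −48.5 dBm

−48.5 dBm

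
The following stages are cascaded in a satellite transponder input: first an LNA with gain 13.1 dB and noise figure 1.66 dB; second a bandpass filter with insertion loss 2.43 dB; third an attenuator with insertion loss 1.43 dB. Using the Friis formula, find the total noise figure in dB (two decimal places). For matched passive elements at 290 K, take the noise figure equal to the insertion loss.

1.86 dB

Convert to linear (a loss of L dB is a gain of −L dB): F_i = 10^(NF_i/10), G_i = 10^(G_i,dB/10)
  Stage 1: F_1 = 10^(1.66/10) = 1.466, G_1 = 10^(13.1/10) = 20.42
  Stage 2: F_2 = 10^(2.43/10) = 1.750, G_2 = 10^(−2.43/10) = 0.5715
  Stage 3: F_3 = 10^(1.43/10) = 1.390, G_3 = 10^(−1.43/10) = 0.7194
Friis cascade:
  F = 1.466 + (1.750 − 1)/20.42 + (1.390 − 1)/11.67 = 1.536
NF = 10 log₁₀(1.536) = 1.86 dB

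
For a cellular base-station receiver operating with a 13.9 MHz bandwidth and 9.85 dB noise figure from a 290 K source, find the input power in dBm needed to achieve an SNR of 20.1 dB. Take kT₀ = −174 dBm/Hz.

Sensitivity = −174 + 10 log₁₀(B) + NF + SNR_min
= −174 + 71.43 + 9.85 + 20.1
= −72.62 dBm → −72.6 dBm

−72.6 dBm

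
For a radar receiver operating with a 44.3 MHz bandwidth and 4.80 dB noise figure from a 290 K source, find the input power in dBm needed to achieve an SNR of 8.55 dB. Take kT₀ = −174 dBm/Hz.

−84.2 dBm

Sensitivity = −174 + 10 log₁₀(B) + NF + SNR_min
= −174 + 76.46 + 4.80 + 8.55
= −84.19 dBm → −84.2 dBm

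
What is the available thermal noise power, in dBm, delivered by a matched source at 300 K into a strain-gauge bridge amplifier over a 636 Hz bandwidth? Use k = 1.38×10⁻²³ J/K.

P_n = kTB = 1.38×10⁻²³ × 300 × 6.36×10² = 2.63×10⁻¹⁸ W
In dBm: 10 log₁₀(2.63×10⁻¹⁸ / 10⁻³) = −145.8 dBm

−145.8 dBm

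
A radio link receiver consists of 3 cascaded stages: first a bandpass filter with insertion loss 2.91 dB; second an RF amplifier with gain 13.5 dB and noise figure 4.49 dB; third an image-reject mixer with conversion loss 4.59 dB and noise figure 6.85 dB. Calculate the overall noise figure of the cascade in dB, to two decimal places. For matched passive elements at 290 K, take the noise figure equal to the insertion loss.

Convert to linear (a loss of L dB is a gain of −L dB): F_i = 10^(NF_i/10), G_i = 10^(G_i,dB/10)
  Stage 1: F_1 = 10^(2.91/10) = 1.954, G_1 = 10^(−2.91/10) = 0.5117
  Stage 2: F_2 = 10^(4.49/10) = 2.812, G_2 = 10^(13.5/10) = 22.39
  Stage 3: F_3 = 10^(6.85/10) = 4.842, G_3 = 10^(−4.59/10) = 0.3475
Friis cascade:
  F = 1.954 + (2.812 − 1)/0.5117 + (4.842 − 1)/11.46 = 5.831
NF = 10 log₁₀(5.831) = 7.66 dB

7.66 dB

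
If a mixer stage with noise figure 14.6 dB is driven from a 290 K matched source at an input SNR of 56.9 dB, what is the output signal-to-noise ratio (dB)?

42.3 dB

By definition F = SNR_in/SNR_out, so in dB: SNR_out = SNR_in − NF
SNR_out = 56.9 − 14.6 = 42.3 dB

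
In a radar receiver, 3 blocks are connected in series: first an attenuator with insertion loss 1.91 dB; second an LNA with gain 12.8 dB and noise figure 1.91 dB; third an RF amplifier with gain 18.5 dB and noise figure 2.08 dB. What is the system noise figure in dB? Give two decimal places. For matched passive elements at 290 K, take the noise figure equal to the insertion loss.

Convert to linear (a loss of L dB is a gain of −L dB): F_i = 10^(NF_i/10), G_i = 10^(G_i,dB/10)
  Stage 1: F_1 = 10^(1.91/10) = 1.552, G_1 = 10^(−1.91/10) = 0.6442
  Stage 2: F_2 = 10^(1.91/10) = 1.552, G_2 = 10^(12.8/10) = 19.05
  Stage 3: F_3 = 10^(2.08/10) = 1.614, G_3 = 10^(18.5/10) = 70.79
Friis cascade:
  F = 1.552 + (1.552 − 1)/0.6442 + (1.614 − 1)/12.27 = 2.460
NF = 10 log₁₀(2.460) = 3.91 dB

3.91 dB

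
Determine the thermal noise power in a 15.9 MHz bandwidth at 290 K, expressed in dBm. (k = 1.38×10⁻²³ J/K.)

−102.0 dBm

P_n = kTB = 1.38×10⁻²³ × 290 × 1.59×10⁷ = 6.36×10⁻¹⁴ W
In dBm: 10 log₁₀(6.36×10⁻¹⁴ / 10⁻³) = −102.0 dBm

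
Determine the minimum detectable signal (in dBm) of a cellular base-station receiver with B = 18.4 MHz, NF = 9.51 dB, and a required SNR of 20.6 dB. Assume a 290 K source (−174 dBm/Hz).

Sensitivity = −174 + 10 log₁₀(B) + NF + SNR_min
= −174 + 72.65 + 9.51 + 20.6
= −71.24 dBm → −71.2 dBm

−71.2 dBm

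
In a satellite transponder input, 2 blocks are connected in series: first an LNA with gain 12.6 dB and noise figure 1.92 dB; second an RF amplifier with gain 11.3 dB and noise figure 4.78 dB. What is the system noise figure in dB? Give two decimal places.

2.22 dB

Convert to linear (a loss of L dB is a gain of −L dB): F_i = 10^(NF_i/10), G_i = 10^(G_i,dB/10)
  Stage 1: F_1 = 10^(1.92/10) = 1.556, G_1 = 10^(12.6/10) = 18.20
  Stage 2: F_2 = 10^(4.78/10) = 3.006, G_2 = 10^(11.3/10) = 13.49
Friis cascade:
  F = 1.556 + (3.006 − 1)/18.20 = 1.666
NF = 10 log₁₀(1.666) = 2.22 dB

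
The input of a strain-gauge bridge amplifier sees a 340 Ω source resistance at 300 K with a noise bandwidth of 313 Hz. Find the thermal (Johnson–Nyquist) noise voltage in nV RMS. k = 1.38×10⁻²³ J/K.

42.0 nV

V_n = √(4kTRB)
4kTRB = 4 × 1.38×10⁻²³ × 300 × 3.40×10² × 3.13×10² = 1.76×10⁻¹⁵ V²
V_n = √(1.76×10⁻¹⁵) = 4.20×10⁻⁸ V = 42.0 nV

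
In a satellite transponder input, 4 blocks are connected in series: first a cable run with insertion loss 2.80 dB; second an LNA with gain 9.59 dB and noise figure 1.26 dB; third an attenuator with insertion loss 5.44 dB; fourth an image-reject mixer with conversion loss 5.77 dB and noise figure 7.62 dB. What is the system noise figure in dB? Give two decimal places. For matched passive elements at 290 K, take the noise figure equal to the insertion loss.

8.18 dB

Convert to linear (a loss of L dB is a gain of −L dB): F_i = 10^(NF_i/10), G_i = 10^(G_i,dB/10)
  Stage 1: F_1 = 10^(2.80/10) = 1.905, G_1 = 10^(−2.80/10) = 0.5248
  Stage 2: F_2 = 10^(1.26/10) = 1.337, G_2 = 10^(9.59/10) = 9.099
  Stage 3: F_3 = 10^(5.44/10) = 3.499, G_3 = 10^(−5.44/10) = 0.2858
  Stage 4: F_4 = 10^(7.62/10) = 5.781, G_4 = 10^(−5.77/10) = 0.2649
Friis cascade:
  F = 1.905 + (1.337 − 1)/0.5248 + (3.499 − 1)/4.775 + (5.781 − 1)/1.365 = 6.574
NF = 10 log₁₀(6.574) = 8.18 dB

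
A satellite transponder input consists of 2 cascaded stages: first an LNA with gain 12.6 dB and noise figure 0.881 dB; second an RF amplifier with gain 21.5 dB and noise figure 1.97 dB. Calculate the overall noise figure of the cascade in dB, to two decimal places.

Convert to linear (a loss of L dB is a gain of −L dB): F_i = 10^(NF_i/10), G_i = 10^(G_i,dB/10)
  Stage 1: F_1 = 10^(0.881/10) = 1.225, G_1 = 10^(12.6/10) = 18.20
  Stage 2: F_2 = 10^(1.97/10) = 1.574, G_2 = 10^(21.5/10) = 141.3
Friis cascade:
  F = 1.225 + (1.574 − 1)/18.20 = 1.256
NF = 10 log₁₀(1.256) = 0.99 dB

0.99 dB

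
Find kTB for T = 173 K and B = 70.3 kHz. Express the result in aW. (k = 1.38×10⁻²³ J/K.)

168 aW

P_n = kTB = 1.38×10⁻²³ × 173 × 7.03×10⁴ = 1.68×10⁻¹⁶ W = 168 aW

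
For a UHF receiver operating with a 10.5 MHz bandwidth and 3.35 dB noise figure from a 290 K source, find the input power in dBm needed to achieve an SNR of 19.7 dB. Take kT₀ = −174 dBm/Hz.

−80.7 dBm

Sensitivity = −174 + 10 log₁₀(B) + NF + SNR_min
= −174 + 70.21 + 3.35 + 19.7
= −80.74 dBm → −80.7 dBm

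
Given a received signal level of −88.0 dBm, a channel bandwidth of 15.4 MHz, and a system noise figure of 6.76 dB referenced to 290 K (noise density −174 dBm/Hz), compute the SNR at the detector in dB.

7.4 dB

Noise floor: N = −174 + 10 log₁₀(B) + NF
10 log₁₀(1.54×10⁷) = 71.88 dB
N = −174 + 71.88 + 6.76 = −95.36 dBm
SNR = P_sig − N = −88.0 − (−95.36) = 7.36 dB → 7.4 dB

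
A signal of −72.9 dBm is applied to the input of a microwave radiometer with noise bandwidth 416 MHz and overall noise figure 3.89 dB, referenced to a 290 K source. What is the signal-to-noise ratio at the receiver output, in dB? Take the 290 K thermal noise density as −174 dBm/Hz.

Noise floor: N = −174 + 10 log₁₀(B) + NF
10 log₁₀(4.16×10⁸) = 86.19 dB
N = −174 + 86.19 + 3.89 = −83.92 dBm
SNR = P_sig − N = −72.9 − (−83.92) = 11.02 dB → 11.0 dB

11.0 dB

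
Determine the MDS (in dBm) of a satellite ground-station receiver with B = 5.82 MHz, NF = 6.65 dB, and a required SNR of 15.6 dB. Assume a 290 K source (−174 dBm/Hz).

−84.1 dBm

Sensitivity = −174 + 10 log₁₀(B) + NF + SNR_min
= −174 + 67.65 + 6.65 + 15.6
= −84.10 dBm → −84.1 dBm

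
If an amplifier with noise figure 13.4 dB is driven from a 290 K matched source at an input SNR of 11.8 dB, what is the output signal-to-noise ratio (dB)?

−1.6 dB

By definition F = SNR_in/SNR_out, so in dB: SNR_out = SNR_in − NF
SNR_out = 11.8 − 13.4 = −1.6 dB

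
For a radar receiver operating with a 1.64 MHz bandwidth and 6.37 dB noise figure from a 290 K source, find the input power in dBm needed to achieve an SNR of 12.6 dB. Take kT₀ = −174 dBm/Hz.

−92.9 dBm

Sensitivity = −174 + 10 log₁₀(B) + NF + SNR_min
= −174 + 62.15 + 6.37 + 12.6
= −92.88 dBm → −92.9 dBm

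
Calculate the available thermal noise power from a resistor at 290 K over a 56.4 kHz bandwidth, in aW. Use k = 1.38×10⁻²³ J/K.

226 aW

P_n = kTB = 1.38×10⁻²³ × 290 × 5.64×10⁴ = 2.26×10⁻¹⁶ W = 226 aW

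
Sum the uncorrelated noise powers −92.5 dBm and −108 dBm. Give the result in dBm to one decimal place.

Convert to linear, add, convert back:
P₁ = 5.62×10⁻¹³ W, P₂ = 1.58×10⁻¹⁴ W
P_tot = 5.78×10⁻¹³ W → 10 log₁₀(P_tot / 10⁻³) = −92.4 dBm

−92.4 dBm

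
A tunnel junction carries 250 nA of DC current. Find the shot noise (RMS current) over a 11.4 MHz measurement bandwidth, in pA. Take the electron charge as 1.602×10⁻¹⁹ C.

956 pA

I_n = √(2qI·B)
2qI·B = 2 × 1.602×10⁻¹⁹ × 2.50×10⁻⁷ × 1.14×10⁷ = 9.13×10⁻¹⁹ A²
I_n = √(9.13×10⁻¹⁹) = 9.56×10⁻¹⁰ A = 956 pA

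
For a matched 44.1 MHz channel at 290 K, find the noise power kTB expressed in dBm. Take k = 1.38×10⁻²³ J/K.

P_n = kTB = 1.38×10⁻²³ × 290 × 4.41×10⁷ = 1.76×10⁻¹³ W
In dBm: 10 log₁₀(1.76×10⁻¹³ / 10⁻³) = −97.5 dBm

−97.5 dBm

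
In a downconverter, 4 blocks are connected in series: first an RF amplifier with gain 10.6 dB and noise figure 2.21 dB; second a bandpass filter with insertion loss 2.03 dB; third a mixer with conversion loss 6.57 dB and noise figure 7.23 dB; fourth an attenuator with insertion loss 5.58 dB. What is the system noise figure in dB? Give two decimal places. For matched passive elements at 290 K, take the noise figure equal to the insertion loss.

5.98 dB

Convert to linear (a loss of L dB is a gain of −L dB): F_i = 10^(NF_i/10), G_i = 10^(G_i,dB/10)
  Stage 1: F_1 = 10^(2.21/10) = 1.663, G_1 = 10^(10.6/10) = 11.48
  Stage 2: F_2 = 10^(2.03/10) = 1.596, G_2 = 10^(−2.03/10) = 0.6266
  Stage 3: F_3 = 10^(7.23/10) = 5.284, G_3 = 10^(−6.57/10) = 0.2203
  Stage 4: F_4 = 10^(5.58/10) = 3.614, G_4 = 10^(−5.58/10) = 0.2767
Friis cascade:
  F = 1.663 + (1.596 − 1)/11.48 + (5.284 − 1)/7.194 + (3.614 − 1)/1.585 = 3.960
NF = 10 log₁₀(3.960) = 5.98 dB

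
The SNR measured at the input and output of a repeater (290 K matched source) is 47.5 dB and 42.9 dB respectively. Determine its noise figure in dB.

NF (dB) = SNR_in(dB) − SNR_out(dB) when the source is at T₀
NF = 47.5 − 42.9 = 4.6 dB

4.6 dB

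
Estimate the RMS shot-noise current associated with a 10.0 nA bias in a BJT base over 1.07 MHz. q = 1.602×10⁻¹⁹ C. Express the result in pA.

I_n = √(2qI·B)
2qI·B = 2 × 1.602×10⁻¹⁹ × 1.00×10⁻⁸ × 1.07×10⁶ = 3.43×10⁻²¹ A²
I_n = √(3.43×10⁻²¹) = 5.86×10⁻¹¹ A = 58.6 pA

58.6 pA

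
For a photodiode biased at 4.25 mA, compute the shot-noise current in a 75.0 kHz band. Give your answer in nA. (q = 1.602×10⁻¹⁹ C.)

I_n = √(2qI·B)
2qI·B = 2 × 1.602×10⁻¹⁹ × 4.25×10⁻³ × 7.50×10⁴ = 1.02×10⁻¹⁶ A²
I_n = √(1.02×10⁻¹⁶) = 1.01×10⁻⁸ A = 10.1 nA

10.1 nA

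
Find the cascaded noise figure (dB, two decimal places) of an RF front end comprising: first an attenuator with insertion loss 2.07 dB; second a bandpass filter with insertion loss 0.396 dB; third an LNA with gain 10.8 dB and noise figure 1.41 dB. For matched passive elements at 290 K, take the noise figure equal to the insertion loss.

Convert to linear (a loss of L dB is a gain of −L dB): F_i = 10^(NF_i/10), G_i = 10^(G_i,dB/10)
  Stage 1: F_1 = 10^(2.07/10) = 1.611, G_1 = 10^(−2.07/10) = 0.6209
  Stage 2: F_2 = 10^(0.396/10) = 1.095, G_2 = 10^(−0.396/10) = 0.9129
  Stage 3: F_3 = 10^(1.41/10) = 1.384, G_3 = 10^(10.8/10) = 12.02
Friis cascade:
  F = 1.611 + (1.095 − 1)/0.6209 + (1.384 − 1)/0.5668 = 2.441
NF = 10 log₁₀(2.441) = 3.88 dB

3.88 dB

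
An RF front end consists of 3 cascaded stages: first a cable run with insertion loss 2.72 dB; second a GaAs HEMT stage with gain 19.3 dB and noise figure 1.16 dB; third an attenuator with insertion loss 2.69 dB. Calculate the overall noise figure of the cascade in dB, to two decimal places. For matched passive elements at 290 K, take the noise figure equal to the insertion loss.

Convert to linear (a loss of L dB is a gain of −L dB): F_i = 10^(NF_i/10), G_i = 10^(G_i,dB/10)
  Stage 1: F_1 = 10^(2.72/10) = 1.871, G_1 = 10^(−2.72/10) = 0.5346
  Stage 2: F_2 = 10^(1.16/10) = 1.306, G_2 = 10^(19.3/10) = 85.11
  Stage 3: F_3 = 10^(2.69/10) = 1.858, G_3 = 10^(−2.69/10) = 0.5383
Friis cascade:
  F = 1.871 + (1.306 − 1)/0.5346 + (1.858 − 1)/45.50 = 2.462
NF = 10 log₁₀(2.462) = 3.91 dB

3.91 dB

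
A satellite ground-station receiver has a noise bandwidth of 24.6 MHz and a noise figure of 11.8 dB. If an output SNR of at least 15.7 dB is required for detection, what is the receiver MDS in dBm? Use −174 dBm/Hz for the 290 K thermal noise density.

−72.6 dBm

Sensitivity = −174 + 10 log₁₀(B) + NF + SNR_min
= −174 + 73.91 + 11.8 + 15.7
= −72.59 dBm → −72.6 dBm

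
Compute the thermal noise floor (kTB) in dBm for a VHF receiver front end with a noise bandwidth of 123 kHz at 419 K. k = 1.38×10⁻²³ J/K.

P_n = kTB = 1.38×10⁻²³ × 419 × 1.23×10⁵ = 7.11×10⁻¹⁶ W
In dBm: 10 log₁₀(7.11×10⁻¹⁶ / 10⁻³) = −121.5 dBm

−121.5 dBm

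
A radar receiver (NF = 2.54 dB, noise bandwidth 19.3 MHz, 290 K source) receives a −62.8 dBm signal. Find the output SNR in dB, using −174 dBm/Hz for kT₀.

Noise floor: N = −174 + 10 log₁₀(B) + NF
10 log₁₀(1.93×10⁷) = 72.86 dB
N = −174 + 72.86 + 2.54 = −98.60 dBm
SNR = P_sig − N = −62.8 − (−98.60) = 35.80 dB → 35.8 dB

35.8 dB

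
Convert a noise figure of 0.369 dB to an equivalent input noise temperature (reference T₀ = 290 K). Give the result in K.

F = 10^(0.369/10) = 1.08868
T_e = (F − 1)·T₀ = (1.08868 − 1) × 290 = 25.7 K

25.7 K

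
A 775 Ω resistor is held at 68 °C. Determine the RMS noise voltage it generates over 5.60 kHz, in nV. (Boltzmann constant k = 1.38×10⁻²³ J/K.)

T = 68 °C + 273.15 = 341.15 K
V_n = √(4kTRB)
4kTRB = 4 × 1.38×10⁻²³ × 341.15 × 7.75×10² × 5.60×10³ = 8.17×10⁻¹⁴ V²
V_n = √(8.17×10⁻¹⁴) = 2.86×10⁻⁷ V = 286 nV

286 nV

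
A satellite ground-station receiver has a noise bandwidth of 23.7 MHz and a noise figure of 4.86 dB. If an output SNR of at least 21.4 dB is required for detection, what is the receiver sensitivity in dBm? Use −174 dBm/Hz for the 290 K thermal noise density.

−74.0 dBm

Sensitivity = −174 + 10 log₁₀(B) + NF + SNR_min
= −174 + 73.75 + 4.86 + 21.4
= −73.99 dBm → −74.0 dBm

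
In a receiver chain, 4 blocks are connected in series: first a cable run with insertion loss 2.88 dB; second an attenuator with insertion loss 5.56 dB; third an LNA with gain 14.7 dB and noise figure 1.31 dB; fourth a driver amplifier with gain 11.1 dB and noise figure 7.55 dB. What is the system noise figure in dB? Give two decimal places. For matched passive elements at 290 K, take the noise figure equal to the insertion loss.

Convert to linear (a loss of L dB is a gain of −L dB): F_i = 10^(NF_i/10), G_i = 10^(G_i,dB/10)
  Stage 1: F_1 = 10^(2.88/10) = 1.941, G_1 = 10^(−2.88/10) = 0.5152
  Stage 2: F_2 = 10^(5.56/10) = 3.597, G_2 = 10^(−5.56/10) = 0.2780
  Stage 3: F_3 = 10^(1.31/10) = 1.352, G_3 = 10^(14.7/10) = 29.51
  Stage 4: F_4 = 10^(7.55/10) = 5.689, G_4 = 10^(11.1/10) = 12.88
Friis cascade:
  F = 1.941 + (3.597 − 1)/0.5152 + (1.352 − 1)/0.1432 + (5.689 − 1)/4.227 = 10.55
NF = 10 log₁₀(10.55) = 10.23 dB

10.23 dB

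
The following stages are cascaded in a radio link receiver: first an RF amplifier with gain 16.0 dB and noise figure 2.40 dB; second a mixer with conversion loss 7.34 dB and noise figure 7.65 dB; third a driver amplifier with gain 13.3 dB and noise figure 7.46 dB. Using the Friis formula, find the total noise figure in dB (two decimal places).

Convert to linear (a loss of L dB is a gain of −L dB): F_i = 10^(NF_i/10), G_i = 10^(G_i,dB/10)
  Stage 1: F_1 = 10^(2.40/10) = 1.738, G_1 = 10^(16.0/10) = 39.81
  Stage 2: F_2 = 10^(7.65/10) = 5.821, G_2 = 10^(−7.34/10) = 0.1845
  Stage 3: F_3 = 10^(7.46/10) = 5.572, G_3 = 10^(13.3/10) = 21.38
Friis cascade:
  F = 1.738 + (5.821 − 1)/39.81 + (5.572 − 1)/7.345 = 2.481
NF = 10 log₁₀(2.481) = 3.95 dB

3.95 dB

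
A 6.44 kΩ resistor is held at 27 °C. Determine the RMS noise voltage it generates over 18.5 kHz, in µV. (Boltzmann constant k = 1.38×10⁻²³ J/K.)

T = 27 °C + 273.15 = 300.15 K
V_n = √(4kTRB)
4kTRB = 4 × 1.38×10⁻²³ × 300.15 × 6.44×10³ × 1.85×10⁴ = 1.97×10⁻¹² V²
V_n = √(1.97×10⁻¹²) = 1.40×10⁻⁶ V = 1.40 µV

1.40 µV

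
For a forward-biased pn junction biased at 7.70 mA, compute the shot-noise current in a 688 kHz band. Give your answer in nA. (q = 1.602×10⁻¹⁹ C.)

41.2 nA

I_n = √(2qI·B)
2qI·B = 2 × 1.602×10⁻¹⁹ × 7.70×10⁻³ × 6.88×10⁵ = 1.70×10⁻¹⁵ A²
I_n = √(1.70×10⁻¹⁵) = 4.12×10⁻⁸ A = 41.2 nA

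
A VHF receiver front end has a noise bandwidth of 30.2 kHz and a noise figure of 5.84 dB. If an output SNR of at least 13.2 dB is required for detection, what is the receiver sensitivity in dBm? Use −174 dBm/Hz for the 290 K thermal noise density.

−110.2 dBm

Sensitivity = −174 + 10 log₁₀(B) + NF + SNR_min
= −174 + 44.8 + 5.84 + 13.2
= −110.16 dBm → −110.2 dBm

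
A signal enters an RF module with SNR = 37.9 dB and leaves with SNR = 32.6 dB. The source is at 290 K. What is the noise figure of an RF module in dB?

5.3 dB

NF (dB) = SNR_in(dB) − SNR_out(dB) when the source is at T₀
NF = 37.9 − 32.6 = 5.3 dB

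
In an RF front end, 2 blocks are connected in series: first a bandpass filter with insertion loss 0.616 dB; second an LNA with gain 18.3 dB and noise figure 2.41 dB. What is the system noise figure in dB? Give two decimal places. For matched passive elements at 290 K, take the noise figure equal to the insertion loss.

3.03 dB

Convert to linear (a loss of L dB is a gain of −L dB): F_i = 10^(NF_i/10), G_i = 10^(G_i,dB/10)
  Stage 1: F_1 = 10^(0.616/10) = 1.152, G_1 = 10^(−0.616/10) = 0.8678
  Stage 2: F_2 = 10^(2.41/10) = 1.742, G_2 = 10^(18.3/10) = 67.61
Friis cascade:
  F = 1.152 + (1.742 − 1)/0.8678 = 2.007
NF = 10 log₁₀(2.007) = 3.03 dB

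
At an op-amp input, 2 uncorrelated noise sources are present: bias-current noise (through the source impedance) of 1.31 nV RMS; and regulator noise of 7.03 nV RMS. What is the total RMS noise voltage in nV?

Uncorrelated sources add in power (mean-square): V_tot = √(ΣV_i²)
V_tot = √[(1.31×10⁻⁹)² + (7.03×10⁻⁹)²] = 7.15×10⁻⁹ V = 7.15 nV

7.15 nV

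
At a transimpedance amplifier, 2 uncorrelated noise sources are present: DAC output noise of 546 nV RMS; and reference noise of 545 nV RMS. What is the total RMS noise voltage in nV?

Uncorrelated sources add in power (mean-square): V_tot = √(ΣV_i²)
V_tot = √[(5.46×10⁻⁷)² + (5.45×10⁻⁷)²] = 7.71×10⁻⁷ V = 771 nV

771 nV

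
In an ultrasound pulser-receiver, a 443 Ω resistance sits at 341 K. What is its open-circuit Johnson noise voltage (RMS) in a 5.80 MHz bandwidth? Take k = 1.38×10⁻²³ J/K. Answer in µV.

6.95 µV

V_n = √(4kTRB)
4kTRB = 4 × 1.38×10⁻²³ × 341 × 4.43×10² × 5.80×10⁶ = 4.84×10⁻¹¹ V²
V_n = √(4.84×10⁻¹¹) = 6.95×10⁻⁶ V = 6.95 µV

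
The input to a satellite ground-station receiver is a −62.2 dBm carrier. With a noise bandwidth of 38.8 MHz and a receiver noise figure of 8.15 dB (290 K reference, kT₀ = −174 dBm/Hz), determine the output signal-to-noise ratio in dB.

Noise floor: N = −174 + 10 log₁₀(B) + NF
10 log₁₀(3.88×10⁷) = 75.89 dB
N = −174 + 75.89 + 8.15 = −89.96 dBm
SNR = P_sig − N = −62.2 − (−89.96) = 27.76 dB → 27.8 dB

27.8 dB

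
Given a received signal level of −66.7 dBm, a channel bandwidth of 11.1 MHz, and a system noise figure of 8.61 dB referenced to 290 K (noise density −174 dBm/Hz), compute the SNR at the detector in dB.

28.2 dB

Noise floor: N = −174 + 10 log₁₀(B) + NF
10 log₁₀(1.11×10⁷) = 70.45 dB
N = −174 + 70.45 + 8.61 = −94.94 dBm
SNR = P_sig − N = −66.7 − (−94.94) = 28.24 dB → 28.2 dB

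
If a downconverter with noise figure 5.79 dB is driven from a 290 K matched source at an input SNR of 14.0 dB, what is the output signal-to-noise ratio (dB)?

By definition F = SNR_in/SNR_out, so in dB: SNR_out = SNR_in − NF
SNR_out = 14.0 − 5.79 = 8.21 dB

8.21 dB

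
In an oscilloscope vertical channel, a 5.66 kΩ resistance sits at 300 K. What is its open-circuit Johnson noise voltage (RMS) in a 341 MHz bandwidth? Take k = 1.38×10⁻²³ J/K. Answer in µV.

V_n = √(4kTRB)
4kTRB = 4 × 1.38×10⁻²³ × 300 × 5.66×10³ × 3.41×10⁸ = 3.20×10⁻⁸ V²
V_n = √(3.20×10⁻⁸) = 1.79×10⁻⁴ V = 179 µV

179 µV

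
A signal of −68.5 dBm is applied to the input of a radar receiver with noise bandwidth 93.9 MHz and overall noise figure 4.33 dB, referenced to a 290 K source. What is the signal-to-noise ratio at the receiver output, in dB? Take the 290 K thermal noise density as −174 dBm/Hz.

Noise floor: N = −174 + 10 log₁₀(B) + NF
10 log₁₀(9.39×10⁷) = 79.73 dB
N = −174 + 79.73 + 4.33 = −89.94 dBm
SNR = P_sig − N = −68.5 − (−89.94) = 21.44 dB → 21.4 dB

21.4 dB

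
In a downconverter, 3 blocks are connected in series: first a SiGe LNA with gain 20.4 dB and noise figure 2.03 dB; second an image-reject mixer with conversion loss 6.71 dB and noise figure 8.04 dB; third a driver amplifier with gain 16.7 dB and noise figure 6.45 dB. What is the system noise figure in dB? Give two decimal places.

Convert to linear (a loss of L dB is a gain of −L dB): F_i = 10^(NF_i/10), G_i = 10^(G_i,dB/10)
  Stage 1: F_1 = 10^(2.03/10) = 1.596, G_1 = 10^(20.4/10) = 109.6
  Stage 2: F_2 = 10^(8.04/10) = 6.368, G_2 = 10^(−6.71/10) = 0.2133
  Stage 3: F_3 = 10^(6.45/10) = 4.416, G_3 = 10^(16.7/10) = 46.77
Friis cascade:
  F = 1.596 + (6.368 − 1)/109.6 + (4.416 − 1)/23.39 = 1.791
NF = 10 log₁₀(1.791) = 2.53 dB

2.53 dB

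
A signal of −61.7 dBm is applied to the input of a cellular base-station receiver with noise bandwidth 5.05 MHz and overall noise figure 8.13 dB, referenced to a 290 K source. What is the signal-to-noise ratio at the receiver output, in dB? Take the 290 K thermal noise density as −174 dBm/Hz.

Noise floor: N = −174 + 10 log₁₀(B) + NF
10 log₁₀(5.05×10⁶) = 67.03 dB
N = −174 + 67.03 + 8.13 = −98.84 dBm
SNR = P_sig − N = −61.7 − (−98.84) = 37.14 dB → 37.1 dB

37.1 dB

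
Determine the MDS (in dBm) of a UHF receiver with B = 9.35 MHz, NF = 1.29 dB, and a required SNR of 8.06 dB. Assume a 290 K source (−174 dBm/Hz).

−94.9 dBm

Sensitivity = −174 + 10 log₁₀(B) + NF + SNR_min
= −174 + 69.71 + 1.29 + 8.06
= −94.94 dBm → −94.9 dBm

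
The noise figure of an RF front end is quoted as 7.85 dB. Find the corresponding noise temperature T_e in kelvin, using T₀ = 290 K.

F = 10^(7.85/10) = 6.09537
T_e = (F − 1)·T₀ = (6.09537 − 1) × 290 = 1478 K

1478 K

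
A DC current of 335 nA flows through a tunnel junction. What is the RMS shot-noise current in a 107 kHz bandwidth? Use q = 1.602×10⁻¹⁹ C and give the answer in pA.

I_n = √(2qI·B)
2qI·B = 2 × 1.602×10⁻¹⁹ × 3.35×10⁻⁷ × 1.07×10⁵ = 1.15×10⁻²⁰ A²
I_n = √(1.15×10⁻²⁰) = 1.07×10⁻¹⁰ A = 107 pA

107 pA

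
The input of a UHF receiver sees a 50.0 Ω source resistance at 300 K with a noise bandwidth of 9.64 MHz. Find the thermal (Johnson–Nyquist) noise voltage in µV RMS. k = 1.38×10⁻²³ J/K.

2.83 µV

V_n = √(4kTRB)
4kTRB = 4 × 1.38×10⁻²³ × 300 × 5.00×10¹ × 9.64×10⁶ = 7.98×10⁻¹² V²
V_n = √(7.98×10⁻¹²) = 2.83×10⁻⁶ V = 2.83 µV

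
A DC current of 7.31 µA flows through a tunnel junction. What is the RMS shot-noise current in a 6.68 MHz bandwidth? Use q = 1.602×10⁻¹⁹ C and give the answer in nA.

3.96 nA

I_n = √(2qI·B)
2qI·B = 2 × 1.602×10⁻¹⁹ × 7.31×10⁻⁶ × 6.68×10⁶ = 1.56×10⁻¹⁷ A²
I_n = √(1.56×10⁻¹⁷) = 3.96×10⁻⁹ A = 3.96 nA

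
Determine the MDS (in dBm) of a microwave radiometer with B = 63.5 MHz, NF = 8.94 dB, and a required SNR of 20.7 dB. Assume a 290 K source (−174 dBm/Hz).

−66.3 dBm

Sensitivity = −174 + 10 log₁₀(B) + NF + SNR_min
= −174 + 78.03 + 8.94 + 20.7
= −66.33 dBm → −66.3 dBm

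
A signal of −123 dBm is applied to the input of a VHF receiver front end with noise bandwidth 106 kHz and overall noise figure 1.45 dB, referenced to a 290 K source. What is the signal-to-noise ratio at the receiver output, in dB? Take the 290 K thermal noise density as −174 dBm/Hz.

−0.7 dB

Noise floor: N = −174 + 10 log₁₀(B) + NF
10 log₁₀(1.06×10⁵) = 50.25 dB
N = −174 + 50.25 + 1.45 = −122.30 dBm
SNR = P_sig − N = −123 − (−122.30) = −0.70 dB → −0.7 dB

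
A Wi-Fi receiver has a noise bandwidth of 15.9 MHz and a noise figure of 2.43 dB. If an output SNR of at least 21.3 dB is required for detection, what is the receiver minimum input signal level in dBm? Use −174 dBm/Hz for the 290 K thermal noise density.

−78.3 dBm

Sensitivity = −174 + 10 log₁₀(B) + NF + SNR_min
= −174 + 72.01 + 2.43 + 21.3
= −78.26 dBm → −78.3 dBm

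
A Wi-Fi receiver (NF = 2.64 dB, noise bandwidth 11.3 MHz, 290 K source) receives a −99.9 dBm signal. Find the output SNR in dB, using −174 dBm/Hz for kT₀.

0.9 dB

Noise floor: N = −174 + 10 log₁₀(B) + NF
10 log₁₀(1.13×10⁷) = 70.53 dB
N = −174 + 70.53 + 2.64 = −100.83 dBm
SNR = P_sig − N = −99.9 − (−100.83) = 0.93 dB → 0.9 dB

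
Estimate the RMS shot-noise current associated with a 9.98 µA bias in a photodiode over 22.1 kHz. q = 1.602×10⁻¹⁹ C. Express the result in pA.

266 pA

I_n = √(2qI·B)
2qI·B = 2 × 1.602×10⁻¹⁹ × 9.98×10⁻⁶ × 2.21×10⁴ = 7.07×10⁻²⁰ A²
I_n = √(7.07×10⁻²⁰) = 2.66×10⁻¹⁰ A = 266 pA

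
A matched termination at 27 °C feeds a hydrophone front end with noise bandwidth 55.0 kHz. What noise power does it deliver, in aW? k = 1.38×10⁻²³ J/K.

228 aW

T = 27 °C + 273.15 = 300.15 K
P_n = kTB = 1.38×10⁻²³ × 300.15 × 5.50×10⁴ = 2.28×10⁻¹⁶ W = 228 aW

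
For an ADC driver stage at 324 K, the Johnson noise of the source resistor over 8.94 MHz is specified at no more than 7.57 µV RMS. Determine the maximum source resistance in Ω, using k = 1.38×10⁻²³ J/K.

358 Ω

Johnson–Nyquist: V_n = √(4kTRB) ⇒ R = V_n² / (4kTB)
4kTB = 4 × 1.38×10⁻²³ × 324 × 8.94×10⁶ = 1.60×10⁻¹³
R = (7.57×10⁻⁶)² / 1.60×10⁻¹³ = 3.58×10² Ω = 358 Ω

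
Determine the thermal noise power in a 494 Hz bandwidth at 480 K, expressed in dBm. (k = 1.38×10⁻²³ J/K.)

P_n = kTB = 1.38×10⁻²³ × 480 × 4.94×10² = 3.27×10⁻¹⁸ W
In dBm: 10 log₁₀(3.27×10⁻¹⁸ / 10⁻³) = −144.9 dBm

−144.9 dBm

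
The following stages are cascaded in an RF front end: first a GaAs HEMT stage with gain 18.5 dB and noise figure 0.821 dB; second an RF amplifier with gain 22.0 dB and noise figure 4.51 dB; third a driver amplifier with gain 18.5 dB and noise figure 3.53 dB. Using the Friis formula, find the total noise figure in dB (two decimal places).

0.91 dB

Convert to linear (a loss of L dB is a gain of −L dB): F_i = 10^(NF_i/10), G_i = 10^(G_i,dB/10)
  Stage 1: F_1 = 10^(0.821/10) = 1.208, G_1 = 10^(18.5/10) = 70.79
  Stage 2: F_2 = 10^(4.51/10) = 2.825, G_2 = 10^(22.0/10) = 158.5
  Stage 3: F_3 = 10^(3.53/10) = 2.254, G_3 = 10^(18.5/10) = 70.79
Friis cascade:
  F = 1.208 + (2.825 − 1)/70.79 + (2.254 − 1)/1.122×10⁴ = 1.234
NF = 10 log₁₀(1.234) = 0.91 dB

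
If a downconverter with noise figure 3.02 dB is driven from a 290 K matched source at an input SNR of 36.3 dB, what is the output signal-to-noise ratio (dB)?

By definition F = SNR_in/SNR_out, so in dB: SNR_out = SNR_in − NF
SNR_out = 36.3 − 3.02 = 33.28 dB

33.28 dB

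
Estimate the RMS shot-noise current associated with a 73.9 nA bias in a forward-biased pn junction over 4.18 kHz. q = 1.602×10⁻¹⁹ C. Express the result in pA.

I_n = √(2qI·B)
2qI·B = 2 × 1.602×10⁻¹⁹ × 7.39×10⁻⁸ × 4.18×10³ = 9.90×10⁻²³ A²
I_n = √(9.90×10⁻²³) = 9.95×10⁻¹² A = 9.95 pA

9.95 pA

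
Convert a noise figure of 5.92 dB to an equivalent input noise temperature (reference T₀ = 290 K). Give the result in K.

843 K

F = 10^(5.92/10) = 3.90841
T_e = (F − 1)·T₀ = (3.90841 − 1) × 290 = 843 K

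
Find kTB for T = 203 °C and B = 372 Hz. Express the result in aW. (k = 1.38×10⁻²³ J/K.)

T = 203 °C + 273.15 = 476.15 K
P_n = kTB = 1.38×10⁻²³ × 476.15 × 3.72×10² = 2.44×10⁻¹⁸ W = 2.44 aW

2.44 aW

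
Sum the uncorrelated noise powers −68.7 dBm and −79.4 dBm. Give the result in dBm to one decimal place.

Convert to linear, add, convert back:
P₁ = 1.35×10⁻¹⁰ W, P₂ = 1.15×10⁻¹¹ W
P_tot = 1.46×10⁻¹⁰ W → 10 log₁₀(P_tot / 10⁻³) = −68.3 dBm

−68.3 dBm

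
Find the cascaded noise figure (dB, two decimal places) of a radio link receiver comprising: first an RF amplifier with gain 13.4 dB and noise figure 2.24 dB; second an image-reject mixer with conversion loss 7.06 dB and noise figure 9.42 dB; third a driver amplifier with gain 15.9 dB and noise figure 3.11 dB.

Convert to linear (a loss of L dB is a gain of −L dB): F_i = 10^(NF_i/10), G_i = 10^(G_i,dB/10)
  Stage 1: F_1 = 10^(2.24/10) = 1.675, G_1 = 10^(13.4/10) = 21.88
  Stage 2: F_2 = 10^(9.42/10) = 8.750, G_2 = 10^(−7.06/10) = 0.1968
  Stage 3: F_3 = 10^(3.11/10) = 2.046, G_3 = 10^(15.9/10) = 38.90
Friis cascade:
  F = 1.675 + (8.750 − 1)/21.88 + (2.046 − 1)/4.305 = 2.272
NF = 10 log₁₀(2.272) = 3.56 dB

3.56 dB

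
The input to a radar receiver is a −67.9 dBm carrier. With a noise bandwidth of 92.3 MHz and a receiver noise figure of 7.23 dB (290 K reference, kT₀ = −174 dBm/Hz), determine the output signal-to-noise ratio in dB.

19.2 dB

Noise floor: N = −174 + 10 log₁₀(B) + NF
10 log₁₀(9.23×10⁷) = 79.65 dB
N = −174 + 79.65 + 7.23 = −87.12 dBm
SNR = P_sig − N = −67.9 − (−87.12) = 19.22 dB → 19.2 dB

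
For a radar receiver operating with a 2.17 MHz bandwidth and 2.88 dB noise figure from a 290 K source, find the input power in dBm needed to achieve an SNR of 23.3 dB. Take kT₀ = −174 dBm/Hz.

−84.5 dBm

Sensitivity = −174 + 10 log₁₀(B) + NF + SNR_min
= −174 + 63.36 + 2.88 + 23.3
= −84.46 dBm → −84.5 dBm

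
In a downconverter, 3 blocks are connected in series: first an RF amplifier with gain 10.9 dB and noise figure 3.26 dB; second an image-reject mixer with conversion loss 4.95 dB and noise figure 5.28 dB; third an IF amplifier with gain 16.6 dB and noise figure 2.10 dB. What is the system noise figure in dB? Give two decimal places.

Convert to linear (a loss of L dB is a gain of −L dB): F_i = 10^(NF_i/10), G_i = 10^(G_i,dB/10)
  Stage 1: F_1 = 10^(3.26/10) = 2.118, G_1 = 10^(10.9/10) = 12.30
  Stage 2: F_2 = 10^(5.28/10) = 3.373, G_2 = 10^(−4.95/10) = 0.3199
  Stage 3: F_3 = 10^(2.10/10) = 1.622, G_3 = 10^(16.6/10) = 45.71
Friis cascade:
  F = 2.118 + (3.373 − 1)/12.30 + (1.622 − 1)/3.936 = 2.469
NF = 10 log₁₀(2.469) = 3.93 dB

3.93 dB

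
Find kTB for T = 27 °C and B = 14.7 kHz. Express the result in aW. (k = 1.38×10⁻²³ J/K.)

T = 27 °C + 273.15 = 300.15 K
P_n = kTB = 1.38×10⁻²³ × 300.15 × 1.47×10⁴ = 6.09×10⁻¹⁷ W = 60.9 aW

60.9 aW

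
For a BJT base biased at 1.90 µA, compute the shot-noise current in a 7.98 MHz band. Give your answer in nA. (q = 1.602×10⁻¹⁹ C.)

I_n = √(2qI·B)
2qI·B = 2 × 1.602×10⁻¹⁹ × 1.90×10⁻⁶ × 7.98×10⁶ = 4.86×10⁻¹⁸ A²
I_n = √(4.86×10⁻¹⁸) = 2.20×10⁻⁹ A = 2.20 nA

2.20 nA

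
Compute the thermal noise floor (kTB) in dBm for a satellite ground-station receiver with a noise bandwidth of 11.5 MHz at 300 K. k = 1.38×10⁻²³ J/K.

P_n = kTB = 1.38×10⁻²³ × 300 × 1.15×10⁷ = 4.76×10⁻¹⁴ W
In dBm: 10 log₁₀(4.76×10⁻¹⁴ / 10⁻³) = −103.2 dBm

−103.2 dBm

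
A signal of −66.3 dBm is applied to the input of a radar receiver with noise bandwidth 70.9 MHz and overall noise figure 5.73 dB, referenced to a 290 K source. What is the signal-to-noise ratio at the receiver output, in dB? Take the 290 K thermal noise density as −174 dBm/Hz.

Noise floor: N = −174 + 10 log₁₀(B) + NF
10 log₁₀(7.09×10⁷) = 78.51 dB
N = −174 + 78.51 + 5.73 = −89.76 dBm
SNR = P_sig − N = −66.3 − (−89.76) = 23.46 dB → 23.5 dB

23.5 dB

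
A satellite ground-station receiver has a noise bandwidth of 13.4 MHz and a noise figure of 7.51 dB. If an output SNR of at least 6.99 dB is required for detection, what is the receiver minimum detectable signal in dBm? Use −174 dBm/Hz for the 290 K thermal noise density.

−88.2 dBm

Sensitivity = −174 + 10 log₁₀(B) + NF + SNR_min
= −174 + 71.27 + 7.51 + 6.99
= −88.23 dBm → −88.2 dBm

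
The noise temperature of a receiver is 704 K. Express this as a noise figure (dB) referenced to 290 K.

F = 1 + T_e/T₀ = 1 + 704/290 = 3.42759
NF = 10 log₁₀(3.42759) = 5.35 dB

5.35 dB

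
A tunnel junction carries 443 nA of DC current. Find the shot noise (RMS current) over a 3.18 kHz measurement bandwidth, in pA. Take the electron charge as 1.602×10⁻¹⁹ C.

I_n = √(2qI·B)
2qI·B = 2 × 1.602×10⁻¹⁹ × 4.43×10⁻⁷ × 3.18×10³ = 4.51×10⁻²² A²
I_n = √(4.51×10⁻²²) = 2.12×10⁻¹¹ A = 21.2 pA

21.2 pA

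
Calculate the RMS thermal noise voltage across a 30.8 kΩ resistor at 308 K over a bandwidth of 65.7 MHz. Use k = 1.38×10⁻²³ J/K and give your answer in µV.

V_n = √(4kTRB)
4kTRB = 4 × 1.38×10⁻²³ × 308 × 3.08×10⁴ × 6.57×10⁷ = 3.44×10⁻⁸ V²
V_n = √(3.44×10⁻⁸) = 1.85×10⁻⁴ V = 185 µV

185 µV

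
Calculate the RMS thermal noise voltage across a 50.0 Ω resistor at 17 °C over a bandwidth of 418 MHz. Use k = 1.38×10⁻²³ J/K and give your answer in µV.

T = 17 °C + 273.15 = 290.15 K
V_n = √(4kTRB)
4kTRB = 4 × 1.38×10⁻²³ × 290.15 × 5.00×10¹ × 4.18×10⁸ = 3.35×10⁻¹⁰ V²
V_n = √(3.35×10⁻¹⁰) = 1.83×10⁻⁵ V = 18.3 µV

18.3 µV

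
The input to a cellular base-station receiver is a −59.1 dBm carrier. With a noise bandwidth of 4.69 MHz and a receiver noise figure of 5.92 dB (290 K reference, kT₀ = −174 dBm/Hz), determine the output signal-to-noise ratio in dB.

42.3 dB

Noise floor: N = −174 + 10 log₁₀(B) + NF
10 log₁₀(4.69×10⁶) = 66.71 dB
N = −174 + 66.71 + 5.92 = −101.37 dBm
SNR = P_sig − N = −59.1 − (−101.37) = 42.27 dB → 42.3 dB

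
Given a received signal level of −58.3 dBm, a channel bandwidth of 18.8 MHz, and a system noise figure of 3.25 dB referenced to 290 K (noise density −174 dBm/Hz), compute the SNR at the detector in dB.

39.7 dB

Noise floor: N = −174 + 10 log₁₀(B) + NF
10 log₁₀(1.88×10⁷) = 72.74 dB
N = −174 + 72.74 + 3.25 = −98.01 dBm
SNR = P_sig − N = −58.3 − (−98.01) = 39.71 dB → 39.7 dB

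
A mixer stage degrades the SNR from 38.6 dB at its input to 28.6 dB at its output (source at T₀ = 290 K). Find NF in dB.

NF (dB) = SNR_in(dB) − SNR_out(dB) when the source is at T₀
NF = 38.6 − 28.6 = 10.0 dB

10.0 dB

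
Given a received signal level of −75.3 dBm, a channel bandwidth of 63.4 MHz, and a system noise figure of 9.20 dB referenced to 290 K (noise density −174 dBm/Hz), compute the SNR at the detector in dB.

11.5 dB

Noise floor: N = −174 + 10 log₁₀(B) + NF
10 log₁₀(6.34×10⁷) = 78.02 dB
N = −174 + 78.02 + 9.20 = −86.78 dBm
SNR = P_sig − N = −75.3 − (−86.78) = 11.48 dB → 11.5 dB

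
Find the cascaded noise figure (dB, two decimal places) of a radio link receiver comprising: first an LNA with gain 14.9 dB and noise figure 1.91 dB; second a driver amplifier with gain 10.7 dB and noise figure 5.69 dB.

2.15 dB

Convert to linear (a loss of L dB is a gain of −L dB): F_i = 10^(NF_i/10), G_i = 10^(G_i,dB/10)
  Stage 1: F_1 = 10^(1.91/10) = 1.552, G_1 = 10^(14.9/10) = 30.90
  Stage 2: F_2 = 10^(5.69/10) = 3.707, G_2 = 10^(10.7/10) = 11.75
Friis cascade:
  F = 1.552 + (3.707 − 1)/30.90 = 1.640
NF = 10 log₁₀(1.640) = 2.15 dB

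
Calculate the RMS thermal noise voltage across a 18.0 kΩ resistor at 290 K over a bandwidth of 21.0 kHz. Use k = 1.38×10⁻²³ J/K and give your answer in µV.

2.46 µV

V_n = √(4kTRB)
4kTRB = 4 × 1.38×10⁻²³ × 290 × 1.80×10⁴ × 2.10×10⁴ = 6.05×10⁻¹² V²
V_n = √(6.05×10⁻¹²) = 2.46×10⁻⁶ V = 2.46 µV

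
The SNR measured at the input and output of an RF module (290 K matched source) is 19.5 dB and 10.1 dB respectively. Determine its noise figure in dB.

NF (dB) = SNR_in(dB) − SNR_out(dB) when the source is at T₀
NF = 19.5 − 10.1 = 9.4 dB

9.4 dB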